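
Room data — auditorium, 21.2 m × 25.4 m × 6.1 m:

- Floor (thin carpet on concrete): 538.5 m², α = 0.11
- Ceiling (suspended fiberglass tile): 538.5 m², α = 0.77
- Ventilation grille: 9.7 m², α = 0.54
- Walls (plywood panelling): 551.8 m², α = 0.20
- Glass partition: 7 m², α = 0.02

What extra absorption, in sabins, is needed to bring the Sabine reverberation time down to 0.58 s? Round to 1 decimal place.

322.2 sabins

Total absorption A₁ = 538.5×0.11 + 538.5×0.77 + 9.7×0.54 + 551.8×0.20 + 7×0.02
  = 59.235 + 414.645 + 5.238 + 110.360 + 0.140 = 589.618 m² sabins.
Target A₂ = 0.161·3284.728/0.58 = 911.795 sabins (V = 3284.728 m³).
ΔA = A₂ − A₁ = 911.795 − 589.618 = 322.2 sabins.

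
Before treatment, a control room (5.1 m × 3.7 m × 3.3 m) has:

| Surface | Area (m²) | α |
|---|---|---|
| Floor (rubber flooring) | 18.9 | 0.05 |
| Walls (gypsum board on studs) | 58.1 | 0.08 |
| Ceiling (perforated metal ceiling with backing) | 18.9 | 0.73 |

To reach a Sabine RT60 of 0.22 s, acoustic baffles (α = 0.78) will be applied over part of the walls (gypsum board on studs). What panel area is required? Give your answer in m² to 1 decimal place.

A₁ = Σ Sᵢαᵢ = 18.9*0.05 + 58.1*0.08 + 18.9*0.73 = 19.390 sabins.
Required A₂ = 0.161·62.271/0.22 = 45.571 sabins.
Absorption to add: 45.571 − 19.390 = 26.181 sabins.
Each m² of panel replacing the walls (gypsum board on studs) adds (0.78 − 0.08) = 0.70 sabins.
Panel area = 26.181 / 0.70 = 37.4 m².

37.4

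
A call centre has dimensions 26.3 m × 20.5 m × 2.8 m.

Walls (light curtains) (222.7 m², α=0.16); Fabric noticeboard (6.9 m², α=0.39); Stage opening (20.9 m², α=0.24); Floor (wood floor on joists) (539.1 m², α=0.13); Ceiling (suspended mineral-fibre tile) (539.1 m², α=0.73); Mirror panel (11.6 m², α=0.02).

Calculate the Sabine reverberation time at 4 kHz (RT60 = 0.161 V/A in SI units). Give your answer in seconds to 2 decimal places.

Total absorption A = 222.7·0.16 + 6.9·0.39 + 20.9·0.24 + 539.1·0.13 + 539.1·0.73 + 11.6·0.02
  = 35.632 + 2.691 + 5.016 + 70.083 + 393.543 + 0.232 = 507.197 m² sabins.
V = 26.3·20.5·2.8 = 1509.62 m³.
Sabine: RT60 = 0.161 × 1509.62 / 507.197 = 0.48 s.

0.48 s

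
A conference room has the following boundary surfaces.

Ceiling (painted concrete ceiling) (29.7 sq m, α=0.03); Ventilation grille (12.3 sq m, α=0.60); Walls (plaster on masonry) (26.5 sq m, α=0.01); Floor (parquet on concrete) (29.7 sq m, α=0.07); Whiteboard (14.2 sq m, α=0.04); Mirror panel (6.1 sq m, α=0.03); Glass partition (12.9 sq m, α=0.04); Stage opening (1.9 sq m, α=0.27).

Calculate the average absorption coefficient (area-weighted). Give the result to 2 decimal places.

0.09

Total surface area S = 133.3 sq m.
A = 29.7·0.03 + 12.3·0.60 + 26.5·0.01 + 29.7·0.07 + 14.2·0.04 + 6.1·0.03 + 12.9·0.04 + 1.9·0.27 = 12.395 sabins.
ᾱ = 12.395 / 133.3 = 0.09.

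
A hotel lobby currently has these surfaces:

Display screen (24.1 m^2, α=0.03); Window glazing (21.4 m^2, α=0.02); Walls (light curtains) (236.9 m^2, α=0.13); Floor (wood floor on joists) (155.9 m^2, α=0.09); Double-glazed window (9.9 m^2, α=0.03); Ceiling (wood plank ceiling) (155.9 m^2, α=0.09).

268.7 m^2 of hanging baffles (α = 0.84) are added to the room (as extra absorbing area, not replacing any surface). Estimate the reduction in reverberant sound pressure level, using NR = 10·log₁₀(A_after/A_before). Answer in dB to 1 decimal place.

6.8 dB

Equivalent absorption area: A_before = 24.1*0.03 + 21.4*0.02 + 236.9*0.13 + 155.9*0.09 + 9.9*0.03 + 155.9*0.09 = 60.307 m^2.
Treatment contributes 268.7·0.84 = 225.708 sabins.
A_after = 60.307 + 225.708 = 286.015 sabins.
Reduction = 10 log₁₀(A_after/A_before) = 10 log₁₀(4.7427) = 6.8 dB.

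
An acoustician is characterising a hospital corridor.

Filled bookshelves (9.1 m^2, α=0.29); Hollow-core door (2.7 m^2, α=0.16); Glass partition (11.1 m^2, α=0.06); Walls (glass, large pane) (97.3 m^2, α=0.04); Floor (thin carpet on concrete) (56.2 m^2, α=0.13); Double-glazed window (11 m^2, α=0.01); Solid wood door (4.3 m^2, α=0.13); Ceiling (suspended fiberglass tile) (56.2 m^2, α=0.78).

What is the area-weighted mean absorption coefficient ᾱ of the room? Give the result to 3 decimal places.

S = Σ Sᵢ = 9.1 + 2.7 + 11.1 + 97.3 + 56.2 + 11 + 4.3 + 56.2 = 247.9 m^2.
A = 9.1×0.29 + 2.7×0.16 + 11.1×0.06 + 97.3×0.04 + 56.2×0.13 + 11×0.01 + 4.3×0.13 + 56.2×0.78 = 59.440 sabins.
ᾱ = A/S = 0.240.

0.240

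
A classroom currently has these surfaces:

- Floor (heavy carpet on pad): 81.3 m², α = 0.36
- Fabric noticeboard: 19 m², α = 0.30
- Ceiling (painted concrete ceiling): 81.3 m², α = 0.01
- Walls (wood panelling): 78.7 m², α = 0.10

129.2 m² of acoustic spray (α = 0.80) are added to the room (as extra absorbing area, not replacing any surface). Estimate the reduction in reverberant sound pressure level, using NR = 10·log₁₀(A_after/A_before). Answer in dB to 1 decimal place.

5.3 dB

Total absorption A_before = 81.3×0.36 + 19×0.30 + 81.3×0.01 + 78.7×0.10
  = 29.268 + 5.700 + 0.813 + 7.870 = 43.651 m² sabins.
Treatment contributes 129.2·0.80 = 103.360 sabins.
A_after = 43.651 + 103.360 = 147.011 sabins.
Reduction = 10 log₁₀(A_after/A_before) = 10 log₁₀(3.3679) = 5.3 dB.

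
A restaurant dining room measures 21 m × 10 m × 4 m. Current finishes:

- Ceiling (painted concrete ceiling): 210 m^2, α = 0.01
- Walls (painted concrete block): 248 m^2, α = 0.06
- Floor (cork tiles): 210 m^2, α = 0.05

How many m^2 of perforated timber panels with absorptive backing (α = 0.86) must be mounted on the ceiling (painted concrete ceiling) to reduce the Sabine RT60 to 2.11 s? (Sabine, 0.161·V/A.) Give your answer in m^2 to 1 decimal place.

43.1

A₁ = Σ Sᵢαᵢ = 210×0.01 + 248×0.06 + 210×0.05 = 27.480 sabins.
Required A₂ = 0.161·840/2.11 = 64.095 sabins.
ΔA needed = 64.095 − 27.480 = 36.615 sabins.
Each m^2 of panel replacing the ceiling (painted concrete ceiling) adds (0.86 − 0.01) = 0.85 sabins.
Area = ΔA/Δα = 36.615/0.85 = 43.1 m^2.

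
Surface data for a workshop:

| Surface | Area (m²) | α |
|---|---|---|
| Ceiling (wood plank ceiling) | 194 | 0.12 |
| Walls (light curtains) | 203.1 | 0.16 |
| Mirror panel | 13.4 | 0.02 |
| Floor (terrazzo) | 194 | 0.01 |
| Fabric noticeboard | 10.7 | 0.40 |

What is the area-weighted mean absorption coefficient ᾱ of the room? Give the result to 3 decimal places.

0.101

S = Σ Sᵢ = 194 + 203.1 + 13.4 + 194 + 10.7 = 615.2 m².
Weighted sum Σ Sα = 62.264.
ᾱ = 62.264 / 615.2 = 0.101.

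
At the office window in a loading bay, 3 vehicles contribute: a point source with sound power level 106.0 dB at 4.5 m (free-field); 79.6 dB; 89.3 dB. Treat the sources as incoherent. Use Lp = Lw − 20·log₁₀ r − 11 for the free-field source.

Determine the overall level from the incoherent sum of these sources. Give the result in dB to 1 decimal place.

90.4 dB

Source at 4.5 m: Lp = 106.0 − 20·log₁₀(4.5) − 11 = 81.9 dB.
Σ 10^(Lᵢ/10) = 1.097e+09.
Back to dB: 10·log₁₀ Σ = 90.4 dB.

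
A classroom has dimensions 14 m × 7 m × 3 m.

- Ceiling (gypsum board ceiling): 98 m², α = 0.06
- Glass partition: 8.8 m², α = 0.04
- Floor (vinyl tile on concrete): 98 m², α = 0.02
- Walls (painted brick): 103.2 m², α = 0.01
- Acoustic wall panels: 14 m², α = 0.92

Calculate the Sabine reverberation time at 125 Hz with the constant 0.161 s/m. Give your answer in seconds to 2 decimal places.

2.14 s

Total absorption A = 98×0.06 + 8.8×0.04 + 98×0.02 + 103.2×0.01 + 14×0.92
  = 5.880 + 0.352 + 1.960 + 1.032 + 12.880 = 22.104 m² sabins.
Volume V = 14 × 7 × 3 = 294 m³.
Sabine: RT60 = 0.161 × 294 / 22.104 = 2.14 s.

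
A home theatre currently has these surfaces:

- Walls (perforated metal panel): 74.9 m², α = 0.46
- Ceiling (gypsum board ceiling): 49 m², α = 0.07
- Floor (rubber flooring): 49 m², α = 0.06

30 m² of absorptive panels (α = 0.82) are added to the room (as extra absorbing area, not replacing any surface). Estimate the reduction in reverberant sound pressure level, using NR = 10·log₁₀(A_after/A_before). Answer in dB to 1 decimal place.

Equivalent absorption area: A_before = 74.9×0.46 + 49×0.07 + 49×0.06 = 40.824 m².
Treatment contributes 30·0.82 = 24.600 sabins.
New total A_after = 65.424 sabins.
Reduction = 10 log₁₀(A_after/A_before) = 10 log₁₀(1.6026) = 2.0 dB.

2.0 dB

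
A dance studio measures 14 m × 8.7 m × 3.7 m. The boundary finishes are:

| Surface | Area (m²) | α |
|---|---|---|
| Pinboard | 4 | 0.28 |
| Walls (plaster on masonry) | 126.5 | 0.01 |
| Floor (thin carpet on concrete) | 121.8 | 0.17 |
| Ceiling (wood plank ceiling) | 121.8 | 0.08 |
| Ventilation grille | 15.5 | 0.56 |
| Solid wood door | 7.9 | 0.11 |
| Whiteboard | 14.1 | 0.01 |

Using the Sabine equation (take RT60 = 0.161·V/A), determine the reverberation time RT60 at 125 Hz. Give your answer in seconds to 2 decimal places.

Summing Sᵢαᵢ: 1.120 + 1.265 + 20.706 + 9.744 + 8.680 + 0.869 + 0.141 → A = 42.525 sabins.
V = 14·8.7·3.7 = 450.66 m³.
T = 0.161 V/A = 0.161·450.66/42.525 = 1.71 s.

1.71 seconds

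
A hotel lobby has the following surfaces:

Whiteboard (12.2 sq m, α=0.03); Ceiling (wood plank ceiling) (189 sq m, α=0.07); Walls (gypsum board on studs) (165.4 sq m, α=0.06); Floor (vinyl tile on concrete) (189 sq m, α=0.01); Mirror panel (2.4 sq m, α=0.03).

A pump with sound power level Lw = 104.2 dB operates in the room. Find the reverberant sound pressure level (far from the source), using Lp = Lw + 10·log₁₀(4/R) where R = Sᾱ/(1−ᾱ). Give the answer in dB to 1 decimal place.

Σ(Sᵢαᵢ) = 12.2·0.03 + 189·0.07 + 165.4·0.06 + 189·0.01 + 2.4·0.03 = 25.482; total area S = 558.0 sq m.
ᾱ = 0.0457, so room constant R = A/(1−ᾱ) = 26.702 sq m.
Lp = 104.2 + 10·log₁₀(4/26.702) = 104.2 + (-8.24) = 96.0 dB.

96.0 dB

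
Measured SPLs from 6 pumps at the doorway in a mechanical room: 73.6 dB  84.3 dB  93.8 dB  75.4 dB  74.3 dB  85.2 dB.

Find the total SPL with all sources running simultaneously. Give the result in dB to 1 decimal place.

Converting to relative power and adding: 10^(73.6/10) + 10^(84.3/10) + 10^(93.8/10) + 10^(75.4/10) + 10^(74.3/10) + 10^(85.2/10) = 3.084e+09.
Back to dB: 10·log₁₀ Σ = 94.9 dB.

94.9 dB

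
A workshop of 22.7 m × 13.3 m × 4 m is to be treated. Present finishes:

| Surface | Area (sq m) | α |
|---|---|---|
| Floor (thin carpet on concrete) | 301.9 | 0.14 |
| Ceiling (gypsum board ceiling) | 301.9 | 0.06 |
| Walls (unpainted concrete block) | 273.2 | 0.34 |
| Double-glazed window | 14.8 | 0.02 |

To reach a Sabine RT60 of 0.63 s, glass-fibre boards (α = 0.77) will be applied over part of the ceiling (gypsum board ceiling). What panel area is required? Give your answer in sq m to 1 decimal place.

Total absorption A₁ = 301.9·0.14 + 301.9·0.06 + 273.2·0.34 + 14.8·0.02
  = 42.266 + 18.114 + 92.888 + 0.296 = 153.564 sq m sabins.
Required A₂ = 0.161·1207.64/0.63 = 308.619 sabins.
Absorption to add: 308.619 − 153.564 = 155.055 sabins.
Each sq m of panel replacing the ceiling (gypsum board ceiling) adds (0.77 − 0.06) = 0.71 sabins.
Area = ΔA/Δα = 155.055/0.71 = 218.4 sq m.

218.4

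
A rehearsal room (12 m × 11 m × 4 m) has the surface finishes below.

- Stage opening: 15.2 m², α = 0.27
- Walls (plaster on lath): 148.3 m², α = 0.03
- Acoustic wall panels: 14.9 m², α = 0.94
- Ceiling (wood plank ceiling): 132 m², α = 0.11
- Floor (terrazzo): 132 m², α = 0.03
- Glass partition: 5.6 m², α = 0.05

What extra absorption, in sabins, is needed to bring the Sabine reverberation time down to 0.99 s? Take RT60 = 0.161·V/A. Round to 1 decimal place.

Equivalent absorption area: A₁ = 15.2·0.27 + 148.3·0.03 + 14.9·0.94 + 132·0.11 + 132·0.03 + 5.6·0.05 = 41.319 m².
V = 528 m³. Required absorption A₂ = 0.161 × 528 / 0.99 = 85.867 sabins.
ΔA = A₂ − A₁ = 85.867 − 41.319 = 44.5 sabins.

44.5 sabins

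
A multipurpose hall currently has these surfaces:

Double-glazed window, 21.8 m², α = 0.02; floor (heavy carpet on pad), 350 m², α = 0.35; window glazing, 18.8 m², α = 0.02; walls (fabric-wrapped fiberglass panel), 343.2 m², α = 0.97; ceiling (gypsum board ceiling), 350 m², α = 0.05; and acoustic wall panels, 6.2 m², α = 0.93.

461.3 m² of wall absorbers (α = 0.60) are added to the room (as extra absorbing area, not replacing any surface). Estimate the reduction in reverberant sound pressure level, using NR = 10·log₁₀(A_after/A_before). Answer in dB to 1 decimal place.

2.0 dB

Equivalent absorption area: A_before = 21.8·0.02 + 350·0.35 + 18.8·0.02 + 343.2·0.97 + 350·0.05 + 6.2·0.93 = 479.482 m².
Treatment contributes 461.3·0.60 = 276.780 sabins.
New total A_after = 756.262 sabins.
NR = 10·log₁₀(756.262/479.482) = 2.0 dB.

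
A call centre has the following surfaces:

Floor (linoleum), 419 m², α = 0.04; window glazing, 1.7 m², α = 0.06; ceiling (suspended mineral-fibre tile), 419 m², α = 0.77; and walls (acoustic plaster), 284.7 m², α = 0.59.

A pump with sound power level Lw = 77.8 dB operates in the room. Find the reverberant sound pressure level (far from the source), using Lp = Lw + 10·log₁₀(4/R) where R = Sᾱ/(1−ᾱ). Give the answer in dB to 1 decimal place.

Σ(Sᵢαᵢ) = 419×0.04 + 1.7×0.06 + 419×0.77 + 284.7×0.59 = 507.465; total area S = 1124.4 m².
ᾱ = 507.465/1124.4 = 0.4513; R = Sᾱ/(1−ᾱ) = 507.465/(1−0.4513) = 924.850 m².
Lp = Lw + 10 log₁₀(4/R) = 77.8 -23.64 = 54.2 dB.

54.2 dB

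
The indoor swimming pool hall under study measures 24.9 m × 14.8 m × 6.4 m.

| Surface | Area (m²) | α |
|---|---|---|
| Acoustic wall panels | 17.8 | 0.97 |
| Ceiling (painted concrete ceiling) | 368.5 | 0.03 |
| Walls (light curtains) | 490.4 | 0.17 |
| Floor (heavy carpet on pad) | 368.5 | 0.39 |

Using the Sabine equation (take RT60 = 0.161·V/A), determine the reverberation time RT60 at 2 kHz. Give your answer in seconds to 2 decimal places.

1.49 s

Equivalent absorption area: A = 17.8·0.97 + 368.5·0.03 + 490.4·0.17 + 368.5·0.39 = 255.404 m².
Volume V = 24.9 × 14.8 × 6.4 = 2358.528 m³.
T = 0.161 V/A = 0.161·2358.528/255.404 = 1.49 s.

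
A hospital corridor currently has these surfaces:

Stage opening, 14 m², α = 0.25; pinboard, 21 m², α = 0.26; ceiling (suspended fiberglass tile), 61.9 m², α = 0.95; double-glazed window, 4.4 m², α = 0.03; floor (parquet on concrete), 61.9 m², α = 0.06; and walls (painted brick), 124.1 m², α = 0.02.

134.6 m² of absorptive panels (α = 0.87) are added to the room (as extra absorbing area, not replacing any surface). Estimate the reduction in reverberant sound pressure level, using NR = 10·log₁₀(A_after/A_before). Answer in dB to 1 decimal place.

Total absorption A_before = 14×0.25 + 21×0.26 + 61.9×0.95 + 4.4×0.03 + 61.9×0.06 + 124.1×0.02
  = 3.500 + 5.460 + 58.805 + 0.132 + 3.714 + 2.482 = 74.093 m² sabins.
Added absorption = 134.6 × 0.87 = 117.102 sabins.
A_after = 74.093 + 117.102 = 191.195 sabins.
NR = 10·log₁₀(191.195/74.093) = 4.1 dB.

4.1 dB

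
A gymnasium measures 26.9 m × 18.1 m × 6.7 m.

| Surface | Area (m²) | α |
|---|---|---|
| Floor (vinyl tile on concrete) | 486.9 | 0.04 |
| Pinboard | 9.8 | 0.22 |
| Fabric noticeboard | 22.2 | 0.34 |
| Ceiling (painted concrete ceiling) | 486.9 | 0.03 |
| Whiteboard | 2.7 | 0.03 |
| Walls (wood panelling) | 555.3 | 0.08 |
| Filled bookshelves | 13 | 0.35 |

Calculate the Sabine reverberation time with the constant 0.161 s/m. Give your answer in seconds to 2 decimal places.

5.66 s

Total absorption A = 486.9·0.04 + 9.8·0.22 + 22.2·0.34 + 486.9·0.03 + 2.7·0.03 + 555.3·0.08 + 13·0.35
  = 19.476 + 2.156 + 7.548 + 14.607 + 0.081 + 44.424 + 4.550 = 92.842 m² sabins.
Room volume: 3262.163 m³.
RT60 = 0.161 · V / A = 0.161 × 3262.163 / 92.842 = 5.66 s.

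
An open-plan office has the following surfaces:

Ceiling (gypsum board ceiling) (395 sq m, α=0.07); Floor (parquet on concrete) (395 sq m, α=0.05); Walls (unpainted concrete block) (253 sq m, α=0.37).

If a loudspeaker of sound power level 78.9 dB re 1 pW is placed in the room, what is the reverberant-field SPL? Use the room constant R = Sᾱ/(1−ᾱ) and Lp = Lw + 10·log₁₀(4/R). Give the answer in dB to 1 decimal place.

62.8 dB

A = 141.010 sabins; S = 1043.0 sq m.
ᾱ = 141.010/1043.0 = 0.1352; R = Sᾱ/(1−ᾱ) = 141.010/(1−0.1352) = 163.055 sq m.
Lp = Lw + 10 log₁₀(4/R) = 78.9 -16.10 = 62.8 dB.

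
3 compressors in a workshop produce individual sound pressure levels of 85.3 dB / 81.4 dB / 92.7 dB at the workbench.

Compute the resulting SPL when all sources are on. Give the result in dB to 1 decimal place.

Converting to relative power and adding: 10^(85.3/10) + 10^(81.4/10) + 10^(92.7/10) = 2.339e+09.
L_total = 10·log₁₀(2.339e+09) = 93.7 dB.

93.7 dB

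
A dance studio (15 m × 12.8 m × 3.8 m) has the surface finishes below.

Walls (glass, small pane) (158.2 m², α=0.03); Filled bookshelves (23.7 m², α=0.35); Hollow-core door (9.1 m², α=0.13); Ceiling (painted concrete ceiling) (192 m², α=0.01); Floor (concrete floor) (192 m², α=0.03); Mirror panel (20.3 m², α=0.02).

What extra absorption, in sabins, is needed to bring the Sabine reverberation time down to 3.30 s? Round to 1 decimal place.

13.3 sabins

A₁ = Σ Sᵢαᵢ = 158.2*0.03 + 23.7*0.35 + 9.1*0.13 + 192*0.01 + 192*0.03 + 20.3*0.02 = 22.310 sabins.
V = 729.6 m³. Required absorption A₂ = 0.161 × 729.6 / 3.30 = 35.596 sabins.
ΔA = A₂ − A₁ = 35.596 − 22.310 = 13.3 sabins.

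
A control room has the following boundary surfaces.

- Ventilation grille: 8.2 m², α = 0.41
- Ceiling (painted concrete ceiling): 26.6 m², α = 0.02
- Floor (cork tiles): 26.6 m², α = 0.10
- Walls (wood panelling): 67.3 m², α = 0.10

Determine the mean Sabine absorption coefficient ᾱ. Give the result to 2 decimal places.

S = Σ Sᵢ = 8.2 + 26.6 + 26.6 + 67.3 = 128.7 m².
Σ(Sᵢαᵢ) = 8.2×0.41 + 26.6×0.02 + 26.6×0.10 + 67.3×0.10 = 13.284.
ᾱ = A/S = 0.10.

0.10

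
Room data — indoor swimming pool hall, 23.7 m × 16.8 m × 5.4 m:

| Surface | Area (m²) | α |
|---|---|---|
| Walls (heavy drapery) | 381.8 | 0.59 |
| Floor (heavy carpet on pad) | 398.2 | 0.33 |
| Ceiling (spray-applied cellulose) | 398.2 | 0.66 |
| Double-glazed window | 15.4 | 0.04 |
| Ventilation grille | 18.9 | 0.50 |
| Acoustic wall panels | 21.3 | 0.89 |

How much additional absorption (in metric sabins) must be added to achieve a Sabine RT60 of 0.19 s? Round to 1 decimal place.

Total absorption A₁ = 381.8*0.59 + 398.2*0.33 + 398.2*0.66 + 15.4*0.04 + 18.9*0.50 + 21.3*0.89
  = 225.262 + 131.406 + 262.812 + 0.616 + 9.450 + 18.957 = 648.503 m² sabins.
For T = 0.19 s, need A₂ = 0.161·V/T = 0.161·2150.064/0.19 = 1821.896 sabins.
ΔA = A₂ − A₁ = 1821.896 − 648.503 = 1173.4 sabins.

1173.4 sabins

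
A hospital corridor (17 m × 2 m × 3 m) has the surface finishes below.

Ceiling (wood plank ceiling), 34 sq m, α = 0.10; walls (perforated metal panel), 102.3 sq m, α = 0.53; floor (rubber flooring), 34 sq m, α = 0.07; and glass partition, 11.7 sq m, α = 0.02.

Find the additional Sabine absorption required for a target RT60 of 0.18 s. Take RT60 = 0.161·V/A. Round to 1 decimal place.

31.0 sabins

A₁ = Σ Sᵢαᵢ = 34*0.10 + 102.3*0.53 + 34*0.07 + 11.7*0.02 = 60.233 sabins.
Target A₂ = 0.161·102/0.18 = 91.233 sabins (V = 102 m³).
Shortfall: 91.233 − 60.233 = 31.0 sabins.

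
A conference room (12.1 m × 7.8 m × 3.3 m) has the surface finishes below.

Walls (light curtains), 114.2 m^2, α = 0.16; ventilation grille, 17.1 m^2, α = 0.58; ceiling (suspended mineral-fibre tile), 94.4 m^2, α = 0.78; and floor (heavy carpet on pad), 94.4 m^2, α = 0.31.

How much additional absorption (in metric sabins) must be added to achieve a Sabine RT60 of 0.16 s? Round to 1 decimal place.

Total absorption A₁ = 114.2·0.16 + 17.1·0.58 + 94.4·0.78 + 94.4·0.31
  = 18.272 + 9.918 + 73.632 + 29.264 = 131.086 m^2 sabins.
For T = 0.16 s, need A₂ = 0.161·V/T = 0.161·311.454/0.16 = 313.401 sabins.
ΔA = A₂ − A₁ = 313.401 − 131.086 = 182.3 sabins.

182.3 sabins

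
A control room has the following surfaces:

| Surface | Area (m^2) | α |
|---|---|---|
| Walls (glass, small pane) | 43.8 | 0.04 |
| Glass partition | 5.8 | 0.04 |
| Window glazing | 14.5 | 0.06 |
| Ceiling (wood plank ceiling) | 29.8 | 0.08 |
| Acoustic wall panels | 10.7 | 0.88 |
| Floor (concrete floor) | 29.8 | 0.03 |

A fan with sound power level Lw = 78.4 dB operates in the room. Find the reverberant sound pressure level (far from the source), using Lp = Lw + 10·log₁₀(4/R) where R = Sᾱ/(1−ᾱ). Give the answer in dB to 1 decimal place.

72.0 dB

A = 15.548 sabins; S = 134.4 m^2.
ᾱ = 0.1157, so room constant R = A/(1−ᾱ) = 17.582 m^2.
Lp = Lw + 10 log₁₀(4/R) = 78.4 -6.43 = 72.0 dB.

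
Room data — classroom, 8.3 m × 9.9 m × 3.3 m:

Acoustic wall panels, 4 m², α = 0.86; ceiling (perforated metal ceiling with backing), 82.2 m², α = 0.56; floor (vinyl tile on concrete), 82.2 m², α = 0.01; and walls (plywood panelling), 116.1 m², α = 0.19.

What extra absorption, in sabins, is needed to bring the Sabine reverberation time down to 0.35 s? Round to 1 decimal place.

52.4 sabins

Total absorption A₁ = 4×0.86 + 82.2×0.56 + 82.2×0.01 + 116.1×0.19
  = 3.440 + 46.032 + 0.822 + 22.059 = 72.353 m² sabins.
For T = 0.35 s, need A₂ = 0.161·V/T = 0.161·271.161/0.35 = 124.734 sabins.
Additional absorption ΔA = 124.734 − 72.353 = 52.4 sabins.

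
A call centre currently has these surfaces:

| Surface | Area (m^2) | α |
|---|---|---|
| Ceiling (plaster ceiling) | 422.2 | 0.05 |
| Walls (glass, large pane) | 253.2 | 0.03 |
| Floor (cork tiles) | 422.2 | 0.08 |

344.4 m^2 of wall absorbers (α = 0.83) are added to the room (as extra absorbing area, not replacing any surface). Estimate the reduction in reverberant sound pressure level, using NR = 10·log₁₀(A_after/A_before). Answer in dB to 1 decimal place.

A_before = Σ Sᵢαᵢ = 422.2·0.05 + 253.2·0.03 + 422.2·0.08 = 62.482 sabins.
Added absorption = 344.4 × 0.83 = 285.852 sabins.
New total A_after = 348.334 sabins.
NR = 10·log₁₀(348.334/62.482) = 7.5 dB.

7.5 dB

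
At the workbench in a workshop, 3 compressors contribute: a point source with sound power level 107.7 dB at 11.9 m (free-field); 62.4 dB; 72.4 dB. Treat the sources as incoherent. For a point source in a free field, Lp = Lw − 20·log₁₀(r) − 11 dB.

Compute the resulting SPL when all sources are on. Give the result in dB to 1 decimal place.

77.2 dB

Source at 11.9 m: Lp = 107.7 − 20·log₁₀(11.9) − 11 = 75.2 dB.
Converting to relative power and adding: 10^(75.2/10) + 10^(62.4/10) + 10^(72.4/10) = 5.223e+07.
Combined level = 10 log₁₀(5.223e+07) = 77.2 dB.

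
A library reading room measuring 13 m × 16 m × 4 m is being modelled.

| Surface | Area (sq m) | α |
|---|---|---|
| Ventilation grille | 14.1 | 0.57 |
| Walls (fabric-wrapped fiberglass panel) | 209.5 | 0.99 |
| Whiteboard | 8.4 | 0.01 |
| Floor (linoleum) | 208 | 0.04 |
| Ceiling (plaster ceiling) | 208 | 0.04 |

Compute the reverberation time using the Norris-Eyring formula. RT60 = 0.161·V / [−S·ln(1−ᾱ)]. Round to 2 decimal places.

0.47 s

S = Σ Sᵢ = 648.0 sq m.
Σ(Sᵢαᵢ) = 14.1·0.57 + 209.5·0.99 + 8.4·0.01 + 208·0.04 + 208·0.04 = 232.166.
ᾱ = 232.166 / 648.0 = 0.3583.
−S·ln(1−ᾱ) = −648.0 × ln(1 − 0.3583) = 287.475.
V = 13 × 16 × 4 = 832 m³.
RT60 = 0.161 × 832 / 287.475 = 0.47 s.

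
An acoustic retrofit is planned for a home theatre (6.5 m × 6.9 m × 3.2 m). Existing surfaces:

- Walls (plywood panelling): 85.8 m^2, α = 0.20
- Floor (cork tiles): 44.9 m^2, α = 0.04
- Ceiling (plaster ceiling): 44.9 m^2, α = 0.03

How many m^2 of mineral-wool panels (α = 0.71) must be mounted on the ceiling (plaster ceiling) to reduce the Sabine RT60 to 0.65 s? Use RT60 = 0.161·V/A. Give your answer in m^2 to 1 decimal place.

22.4

Equivalent absorption area: A₁ = 85.8×0.20 + 44.9×0.04 + 44.9×0.03 = 20.303 m^2.
Required A₂ = 0.161·143.52/0.65 = 35.549 sabins.
Absorption to add: 35.549 − 20.303 = 15.246 sabins.
Net gain per m^2: Δα = 0.71 − 0.03 = 0.68.
Area = ΔA/Δα = 15.246/0.68 = 22.4 m^2.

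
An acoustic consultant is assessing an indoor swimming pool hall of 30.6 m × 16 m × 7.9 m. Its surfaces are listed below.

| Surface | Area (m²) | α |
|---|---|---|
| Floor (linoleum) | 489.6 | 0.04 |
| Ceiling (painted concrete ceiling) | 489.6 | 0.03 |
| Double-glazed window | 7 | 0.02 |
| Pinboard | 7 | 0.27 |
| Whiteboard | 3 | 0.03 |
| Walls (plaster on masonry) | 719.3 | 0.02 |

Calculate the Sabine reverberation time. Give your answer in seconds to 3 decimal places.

A = Σ Sᵢαᵢ = 489.6·0.04 + 489.6·0.03 + 7·0.02 + 7·0.27 + 3·0.03 + 719.3·0.02 = 50.778 sabins.
V = 30.6·16·7.9 = 3867.84 m³.
RT60 = 0.161 · V / A = 0.161 × 3867.84 / 50.778 = 12.264 s.

12.264 sec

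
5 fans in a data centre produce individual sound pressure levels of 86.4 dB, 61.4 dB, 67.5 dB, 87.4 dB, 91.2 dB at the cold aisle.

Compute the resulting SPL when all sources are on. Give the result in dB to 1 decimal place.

93.6 dB

Sum in the linear (power) domain: Σ 10^(Lᵢ/10) = 10^(86.4/10) + 10^(61.4/10) + 10^(67.5/10) + 10^(87.4/10) + 10^(91.2/10) = 2.311e+09.
Combined level = 10 log₁₀(2.311e+09) = 93.6 dB.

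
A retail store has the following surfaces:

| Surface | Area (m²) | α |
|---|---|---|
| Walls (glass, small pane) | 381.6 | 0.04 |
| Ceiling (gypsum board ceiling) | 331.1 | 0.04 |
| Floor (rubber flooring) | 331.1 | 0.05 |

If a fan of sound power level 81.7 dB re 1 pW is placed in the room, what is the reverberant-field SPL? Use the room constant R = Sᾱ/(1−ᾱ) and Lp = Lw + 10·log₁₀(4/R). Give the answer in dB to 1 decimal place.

A = 45.063 sabins; S = 1043.8 m².
ᾱ = 0.0432, so room constant R = A/(1−ᾱ) = 47.098 m².
Lp = 81.7 + 10·log₁₀(4/47.098) = 81.7 + (-10.71) = 71.0 dB.

71.0 dB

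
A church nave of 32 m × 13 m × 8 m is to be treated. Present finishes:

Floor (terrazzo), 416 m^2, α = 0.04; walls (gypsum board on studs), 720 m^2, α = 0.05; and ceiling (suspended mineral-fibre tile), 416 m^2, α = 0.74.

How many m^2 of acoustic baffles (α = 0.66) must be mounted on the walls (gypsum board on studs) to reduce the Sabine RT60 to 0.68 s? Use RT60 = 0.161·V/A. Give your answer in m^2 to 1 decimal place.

Total absorption A₁ = 416·0.04 + 720·0.05 + 416·0.74
  = 16.640 + 36.000 + 307.840 = 360.480 m^2 sabins.
Required A₂ = 0.161·3328/0.68 = 787.953 sabins.
Absorption to add: 787.953 − 360.480 = 427.473 sabins.
Each m^2 of panel replacing the walls (gypsum board on studs) adds (0.66 − 0.05) = 0.61 sabins.
Area = ΔA/Δα = 427.473/0.61 = 700.8 m^2.

700.8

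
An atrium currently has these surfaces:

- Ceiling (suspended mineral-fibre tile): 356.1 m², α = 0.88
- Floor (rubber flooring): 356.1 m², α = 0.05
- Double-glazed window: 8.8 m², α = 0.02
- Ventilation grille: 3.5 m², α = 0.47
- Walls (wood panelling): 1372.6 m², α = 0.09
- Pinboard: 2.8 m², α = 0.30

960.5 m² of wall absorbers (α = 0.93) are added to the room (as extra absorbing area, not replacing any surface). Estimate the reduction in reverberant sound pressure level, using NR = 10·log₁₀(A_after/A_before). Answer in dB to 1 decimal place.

4.7 dB

Total absorption A_before = 356.1*0.88 + 356.1*0.05 + 8.8*0.02 + 3.5*0.47 + 1372.6*0.09 + 2.8*0.30
  = 313.368 + 17.805 + 0.176 + 1.645 + 123.534 + 0.840 = 457.368 m² sabins.
Treatment contributes 960.5·0.93 = 893.265 sabins.
A_after = 457.368 + 893.265 = 1350.633 sabins.
Reduction = 10 log₁₀(A_after/A_before) = 10 log₁₀(2.9531) = 4.7 dB.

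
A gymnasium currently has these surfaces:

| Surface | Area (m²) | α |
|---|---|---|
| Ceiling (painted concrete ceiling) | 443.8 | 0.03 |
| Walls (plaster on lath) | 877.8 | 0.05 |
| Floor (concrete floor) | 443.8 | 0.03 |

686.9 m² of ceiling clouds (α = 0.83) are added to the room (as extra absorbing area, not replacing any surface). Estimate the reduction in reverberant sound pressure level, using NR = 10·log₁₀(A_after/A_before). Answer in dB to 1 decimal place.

Summing Sᵢαᵢ: 13.314 + 43.890 + 13.314 → A_before = 70.518 sabins.
Added absorption = 686.9 × 0.83 = 570.127 sabins.
New total A_after = 640.645 sabins.
Reduction = 10 log₁₀(A_after/A_before) = 10 log₁₀(9.0848) = 9.6 dB.

9.6 dB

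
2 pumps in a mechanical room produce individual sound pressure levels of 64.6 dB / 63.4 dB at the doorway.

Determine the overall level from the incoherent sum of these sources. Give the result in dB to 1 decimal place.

67.1 dB

Converting to relative power and adding: 10^(64.6/10) + 10^(63.4/10) = 5.072e+06.
Back to dB: 10·log₁₀ Σ = 67.1 dB.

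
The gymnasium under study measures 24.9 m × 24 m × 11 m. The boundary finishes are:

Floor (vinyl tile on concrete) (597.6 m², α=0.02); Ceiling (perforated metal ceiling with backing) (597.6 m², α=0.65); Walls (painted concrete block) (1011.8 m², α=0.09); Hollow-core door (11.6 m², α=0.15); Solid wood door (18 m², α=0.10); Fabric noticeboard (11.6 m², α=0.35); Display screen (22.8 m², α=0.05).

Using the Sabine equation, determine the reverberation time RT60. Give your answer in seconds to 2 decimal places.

Equivalent absorption area: A = 597.6×0.02 + 597.6×0.65 + 1011.8×0.09 + 11.6×0.15 + 18×0.10 + 11.6×0.35 + 22.8×0.05 = 500.194 m².
V = 24.9·24·11 = 6573.6 m³.
T = 0.161 V/A = 0.161·6573.6/500.194 = 2.12 s.

2.12 s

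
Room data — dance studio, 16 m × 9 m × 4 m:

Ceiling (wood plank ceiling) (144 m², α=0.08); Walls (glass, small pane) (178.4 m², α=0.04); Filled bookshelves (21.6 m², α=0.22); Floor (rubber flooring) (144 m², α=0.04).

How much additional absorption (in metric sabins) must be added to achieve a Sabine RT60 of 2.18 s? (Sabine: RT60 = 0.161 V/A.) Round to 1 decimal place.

13.4 sabins

Total absorption A₁ = 144×0.08 + 178.4×0.04 + 21.6×0.22 + 144×0.04
  = 11.520 + 7.136 + 4.752 + 5.760 = 29.168 m² sabins.
For T = 2.18 s, need A₂ = 0.161·V/T = 0.161·576/2.18 = 42.539 sabins.
Shortfall: 42.539 − 29.168 = 13.4 sabins.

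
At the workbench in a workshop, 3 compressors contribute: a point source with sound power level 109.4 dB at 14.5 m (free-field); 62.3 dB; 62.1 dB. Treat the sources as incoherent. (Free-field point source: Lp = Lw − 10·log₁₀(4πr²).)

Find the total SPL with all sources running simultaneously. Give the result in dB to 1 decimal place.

75.6 dB

Source at 14.5 m: Lp = 109.4 − 10·log₁₀(4π·14.5²) = 109.4 − 10·log₁₀(2642.079) = 75.2 dB.
Converting to relative power and adding: 10^(75.2/10) + 10^(62.3/10) + 10^(62.1/10) = 3.643e+07.
Combined level = 10 log₁₀(3.643e+07) = 75.6 dB.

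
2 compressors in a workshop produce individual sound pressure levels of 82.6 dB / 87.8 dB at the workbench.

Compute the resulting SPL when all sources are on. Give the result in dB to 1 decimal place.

88.9 dB

Σ 10^(Lᵢ/10) = 7.845e+08.
Back to dB: 10·log₁₀ Σ = 88.9 dB.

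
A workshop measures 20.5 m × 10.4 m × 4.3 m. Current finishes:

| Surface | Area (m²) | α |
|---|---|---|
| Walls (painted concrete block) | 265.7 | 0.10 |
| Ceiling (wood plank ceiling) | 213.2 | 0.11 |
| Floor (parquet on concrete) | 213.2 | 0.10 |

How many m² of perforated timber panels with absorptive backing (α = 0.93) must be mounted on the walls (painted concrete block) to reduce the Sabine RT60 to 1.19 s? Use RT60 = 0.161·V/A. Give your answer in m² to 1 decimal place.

63.5

Summing Sᵢαᵢ: 26.570 + 23.452 + 21.320 → A₁ = 71.342 sabins.
Required A₂ = 0.161·916.76/1.19 = 124.032 sabins.
Absorption to add: 124.032 − 71.342 = 52.690 sabins.
Net gain per m²: Δα = 0.93 − 0.10 = 0.83.
Panel area = 52.690 / 0.83 = 63.5 m².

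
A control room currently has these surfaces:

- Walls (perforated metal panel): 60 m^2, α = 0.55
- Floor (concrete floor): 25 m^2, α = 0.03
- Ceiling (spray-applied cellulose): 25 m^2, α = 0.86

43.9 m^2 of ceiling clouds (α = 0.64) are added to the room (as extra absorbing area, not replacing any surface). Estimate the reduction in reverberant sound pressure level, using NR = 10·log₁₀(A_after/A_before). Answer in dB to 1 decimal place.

1.8 dB

Equivalent absorption area: A_before = 60*0.55 + 25*0.03 + 25*0.86 = 55.250 m^2.
Treatment contributes 43.9·0.64 = 28.096 sabins.
New total A_after = 83.346 sabins.
NR = 10·log₁₀(83.346/55.250) = 1.8 dB.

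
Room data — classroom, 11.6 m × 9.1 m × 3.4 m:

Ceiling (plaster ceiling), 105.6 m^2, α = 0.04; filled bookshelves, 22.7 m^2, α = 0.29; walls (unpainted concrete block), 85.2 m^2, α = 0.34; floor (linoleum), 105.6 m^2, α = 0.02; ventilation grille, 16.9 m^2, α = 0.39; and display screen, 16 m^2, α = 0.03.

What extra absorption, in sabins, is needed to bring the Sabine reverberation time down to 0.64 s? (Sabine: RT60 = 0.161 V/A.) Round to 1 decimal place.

Total absorption A₁ = 105.6×0.04 + 22.7×0.29 + 85.2×0.34 + 105.6×0.02 + 16.9×0.39 + 16×0.03
  = 4.224 + 6.583 + 28.968 + 2.112 + 6.591 + 0.480 = 48.958 m^2 sabins.
V = 358.904 m³. Required absorption A₂ = 0.161 × 358.904 / 0.64 = 90.287 sabins.
ΔA = A₂ − A₁ = 90.287 − 48.958 = 41.3 sabins.

41.3 sabins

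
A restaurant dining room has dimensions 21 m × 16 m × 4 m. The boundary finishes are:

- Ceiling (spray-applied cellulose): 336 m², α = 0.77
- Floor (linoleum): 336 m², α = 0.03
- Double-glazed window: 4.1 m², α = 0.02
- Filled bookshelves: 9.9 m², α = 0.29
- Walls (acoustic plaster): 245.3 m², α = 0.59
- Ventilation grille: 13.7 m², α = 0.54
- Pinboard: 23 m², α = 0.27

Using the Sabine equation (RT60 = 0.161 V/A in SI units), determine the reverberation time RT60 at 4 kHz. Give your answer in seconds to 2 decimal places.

A = Σ Sᵢαᵢ = 336·0.77 + 336·0.03 + 4.1·0.02 + 9.9·0.29 + 245.3·0.59 + 13.7·0.54 + 23·0.27 = 430.088 sabins.
Volume V = 21 × 16 × 4 = 1344 m³.
T = 0.161 V/A = 0.161·1344/430.088 = 0.50 s.

0.50 sec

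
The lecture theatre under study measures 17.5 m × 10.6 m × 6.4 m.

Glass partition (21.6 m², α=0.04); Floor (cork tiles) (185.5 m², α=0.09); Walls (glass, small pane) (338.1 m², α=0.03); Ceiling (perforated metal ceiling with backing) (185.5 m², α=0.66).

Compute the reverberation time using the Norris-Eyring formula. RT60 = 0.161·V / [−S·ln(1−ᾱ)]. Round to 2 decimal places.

S = Σ Sᵢ = 730.7 m².
Σ(Sᵢαᵢ) = 21.6·0.04 + 185.5·0.09 + 338.1·0.03 + 185.5·0.66 = 150.132.
ᾱ = 150.132 / 730.7 = 0.2055.
Eyring denominator: −S ln(1−ᾱ) = 168.092.
V = 17.5 × 10.6 × 6.4 = 1187.2 m³.
RT60 = 0.161 × 1187.2 / 168.092 = 1.14 s.

1.14 seconds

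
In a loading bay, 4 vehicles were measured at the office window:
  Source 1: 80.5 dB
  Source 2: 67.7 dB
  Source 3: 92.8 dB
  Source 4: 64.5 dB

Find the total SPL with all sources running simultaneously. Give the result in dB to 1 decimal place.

93.1 dB

Σ 10^(Lᵢ/10) = 2.026e+09.
Combined level = 10 log₁₀(2.026e+09) = 93.1 dB.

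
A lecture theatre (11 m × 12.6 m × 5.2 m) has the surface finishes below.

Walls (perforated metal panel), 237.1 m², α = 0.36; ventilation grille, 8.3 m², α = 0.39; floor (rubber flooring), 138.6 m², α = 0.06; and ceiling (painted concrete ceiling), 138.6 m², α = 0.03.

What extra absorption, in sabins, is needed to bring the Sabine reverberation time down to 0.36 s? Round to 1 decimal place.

Equivalent absorption area: A₁ = 237.1*0.36 + 8.3*0.39 + 138.6*0.06 + 138.6*0.03 = 101.067 m².
For T = 0.36 s, need A₂ = 0.161·V/T = 0.161·720.72/0.36 = 322.322 sabins.
Shortfall: 322.322 − 101.067 = 221.3 sabins.

221.3 sabins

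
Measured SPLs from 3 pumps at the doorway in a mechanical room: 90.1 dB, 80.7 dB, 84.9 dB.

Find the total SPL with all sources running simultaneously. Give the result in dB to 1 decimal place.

Σ 10^(Lᵢ/10) = 1.45e+09.
Combined level = 10 log₁₀(1.45e+09) = 91.6 dB.

91.6 dB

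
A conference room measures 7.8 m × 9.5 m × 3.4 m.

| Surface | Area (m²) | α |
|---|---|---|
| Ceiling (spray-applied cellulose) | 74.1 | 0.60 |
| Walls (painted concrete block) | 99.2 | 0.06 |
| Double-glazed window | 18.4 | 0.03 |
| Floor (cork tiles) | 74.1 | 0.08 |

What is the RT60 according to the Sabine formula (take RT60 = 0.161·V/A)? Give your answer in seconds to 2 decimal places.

A = Σ Sᵢαᵢ = 74.1*0.60 + 99.2*0.06 + 18.4*0.03 + 74.1*0.08 = 56.892 sabins.
Volume V = 7.8 × 9.5 × 3.4 = 251.94 m³.
Sabine: RT60 = 0.161 × 251.94 / 56.892 = 0.71 s.

0.71 s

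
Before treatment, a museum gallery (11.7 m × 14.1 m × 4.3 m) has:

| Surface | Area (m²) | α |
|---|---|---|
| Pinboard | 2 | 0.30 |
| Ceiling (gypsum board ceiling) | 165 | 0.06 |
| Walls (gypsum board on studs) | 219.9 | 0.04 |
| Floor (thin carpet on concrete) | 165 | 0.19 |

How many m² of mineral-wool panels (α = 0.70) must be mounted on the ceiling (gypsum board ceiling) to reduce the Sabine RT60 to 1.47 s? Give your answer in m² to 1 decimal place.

42.3

Total absorption A₁ = 2*0.30 + 165*0.06 + 219.9*0.04 + 165*0.19
  = 0.600 + 9.900 + 8.796 + 31.350 = 50.646 m² sabins.
Required A₂ = 0.161·709.371/1.47 = 77.693 sabins.
Absorption to add: 77.693 − 50.646 = 27.047 sabins.
Each m² of panel replacing the ceiling (gypsum board ceiling) adds (0.70 − 0.06) = 0.64 sabins.
Panel area = 27.047 / 0.64 = 42.3 m².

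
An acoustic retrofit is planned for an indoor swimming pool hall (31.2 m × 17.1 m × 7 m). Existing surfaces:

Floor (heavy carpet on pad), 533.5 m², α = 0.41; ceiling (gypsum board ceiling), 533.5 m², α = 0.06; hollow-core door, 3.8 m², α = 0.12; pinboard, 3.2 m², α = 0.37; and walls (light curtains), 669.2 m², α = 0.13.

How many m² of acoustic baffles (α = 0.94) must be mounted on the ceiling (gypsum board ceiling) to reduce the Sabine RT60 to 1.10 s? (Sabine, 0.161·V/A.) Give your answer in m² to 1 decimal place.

235.5

A₁ = Σ Sᵢαᵢ = 533.5×0.41 + 533.5×0.06 + 3.8×0.12 + 3.2×0.37 + 669.2×0.13 = 339.381 sabins.
Required A₂ = 0.161·3734.64/1.10 = 546.615 sabins.
ΔA needed = 546.615 − 339.381 = 207.234 sabins.
Each m² of panel replacing the ceiling (gypsum board ceiling) adds (0.94 − 0.06) = 0.88 sabins.
Area = ΔA/Δα = 207.234/0.88 = 235.5 m².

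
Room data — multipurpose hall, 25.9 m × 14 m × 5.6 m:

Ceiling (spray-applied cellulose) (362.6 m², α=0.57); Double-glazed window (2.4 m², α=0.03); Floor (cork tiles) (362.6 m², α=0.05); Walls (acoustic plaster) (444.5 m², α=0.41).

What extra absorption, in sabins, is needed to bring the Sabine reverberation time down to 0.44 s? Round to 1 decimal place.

Summing Sᵢαᵢ: 206.682 + 0.072 + 18.130 + 182.245 → A₁ = 407.129 sabins.
V = 2030.56 m³. Required absorption A₂ = 0.161 × 2030.56 / 0.44 = 743.000 sabins.
ΔA = A₂ − A₁ = 743.000 − 407.129 = 335.9 sabins.

335.9 sabins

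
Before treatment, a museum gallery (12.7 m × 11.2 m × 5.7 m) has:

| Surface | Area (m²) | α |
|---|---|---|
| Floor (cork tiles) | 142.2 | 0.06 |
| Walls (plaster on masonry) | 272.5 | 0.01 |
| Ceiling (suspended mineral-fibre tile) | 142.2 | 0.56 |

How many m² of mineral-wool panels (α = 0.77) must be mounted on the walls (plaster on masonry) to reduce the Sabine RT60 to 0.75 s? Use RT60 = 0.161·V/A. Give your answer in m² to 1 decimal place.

109.4

Equivalent absorption area: A₁ = 142.2*0.06 + 272.5*0.01 + 142.2*0.56 = 90.889 m².
V = 810.768 m³. Target absorption A₂ = 0.161 × 810.768 / 0.75 = 174.045 sabins.
ΔA needed = 174.045 − 90.889 = 83.156 sabins.
Each m² of panel replacing the walls (plaster on masonry) adds (0.77 − 0.01) = 0.76 sabins.
Panel area = 83.156 / 0.76 = 109.4 m².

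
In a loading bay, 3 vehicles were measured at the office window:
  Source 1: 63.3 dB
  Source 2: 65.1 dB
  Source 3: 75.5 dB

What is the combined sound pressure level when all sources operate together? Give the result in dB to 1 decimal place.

Converting to relative power and adding: 10^(63.3/10) + 10^(65.1/10) + 10^(75.5/10) = 4.086e+07.
Combined level = 10 log₁₀(4.086e+07) = 76.1 dB.

76.1 dB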